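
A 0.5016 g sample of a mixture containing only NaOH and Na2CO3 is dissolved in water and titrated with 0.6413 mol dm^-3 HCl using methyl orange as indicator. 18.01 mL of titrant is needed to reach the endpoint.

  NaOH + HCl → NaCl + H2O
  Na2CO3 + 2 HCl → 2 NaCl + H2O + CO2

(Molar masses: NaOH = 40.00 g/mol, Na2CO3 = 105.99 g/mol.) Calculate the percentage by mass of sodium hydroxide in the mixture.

67.80 %

n(HCl) = 0.01801 × 0.6413 = 0.01155 mol
Let x = n(NaOH), y = n(Na2CO3).
Titrant: 1x + 2y = 0.01155;  mass: 40.00x + 105.99y = 0.5016
Solving, x = 8.502 × 10^-3 mol, y = 1.524 × 10^-3 mol
mass of NaOH = 8.502 × 10^-3 × 40.00 = 0.3401 g
% NaOH = 0.3401 / 0.5016 × 100 = 67.80 %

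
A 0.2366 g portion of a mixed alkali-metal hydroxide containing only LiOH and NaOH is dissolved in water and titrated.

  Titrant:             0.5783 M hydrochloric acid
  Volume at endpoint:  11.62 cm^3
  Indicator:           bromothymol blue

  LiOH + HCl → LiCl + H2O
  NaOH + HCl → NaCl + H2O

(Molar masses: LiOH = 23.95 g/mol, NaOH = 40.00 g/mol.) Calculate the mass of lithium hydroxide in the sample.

n(HCl) = 0.01162 × 0.5783 = 6.720 × 10^-3 mol
Let x = n(LiOH), y = n(NaOH).
Titrant: 1x + 1y = 6.720 × 10^-3;  mass: 23.95x + 40.00y = 0.2366
Solving, x = 2.006 × 10^-3 mol, y = 4.714 × 10^-3 mol
mass of LiOH = 2.006 × 10^-3 × 23.95 = 0.04804 g

0.04804 g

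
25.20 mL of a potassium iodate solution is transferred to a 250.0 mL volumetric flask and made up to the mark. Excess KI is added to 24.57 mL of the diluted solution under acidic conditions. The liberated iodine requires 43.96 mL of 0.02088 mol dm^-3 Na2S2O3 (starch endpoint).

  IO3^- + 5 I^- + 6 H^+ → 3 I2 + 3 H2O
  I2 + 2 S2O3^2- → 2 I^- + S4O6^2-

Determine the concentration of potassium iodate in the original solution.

n(S2O3^2-) = 0.04396 × 0.02088 = 9.179 × 10^-4 mol
n(I2) = n(S2O3^2-)/2 = 4.589 × 10^-4 mol
From the 1:3 ratio, n(IO3^-) in the aliquot = 1/3 × 4.589 × 10^-4 = 1.530 × 10^-4 mol
[IO3^-]_dilute = 1.530 × 10^-4 / 0.02457 = 0.006226 mol/L
[IO3^-]_original = 0.006226 × 250.0/25.20 = 0.06177 mol/L

0.06177 mol/L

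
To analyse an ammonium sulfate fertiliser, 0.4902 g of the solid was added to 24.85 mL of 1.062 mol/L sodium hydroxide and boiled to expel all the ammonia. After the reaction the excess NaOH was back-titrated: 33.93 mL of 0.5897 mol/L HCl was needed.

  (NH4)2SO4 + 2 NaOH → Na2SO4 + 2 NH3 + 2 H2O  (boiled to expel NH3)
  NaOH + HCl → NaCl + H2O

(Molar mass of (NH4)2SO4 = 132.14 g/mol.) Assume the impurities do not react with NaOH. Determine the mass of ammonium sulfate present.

0.4217 g

n(NaOH) added = 0.02485 × 1.062 = 0.02639 mol
n(HCl) used in back-titration = 0.03393 × 0.5897 = 0.02001 mol
n(NaOH) left over = 0.02001 mol (1:1 ratio)
n(NaOH) consumed by analyte = 0.02639 − 0.02001 = 6.382 × 10^-3 mol
From the 1:2 ratio, n((NH4)2SO4) = 1/2 × 6.382 × 10^-3 = 3.191 × 10^-3 mol
mass of (NH4)2SO4 = 3.191 × 10^-3 × 132.14 = 0.4217 g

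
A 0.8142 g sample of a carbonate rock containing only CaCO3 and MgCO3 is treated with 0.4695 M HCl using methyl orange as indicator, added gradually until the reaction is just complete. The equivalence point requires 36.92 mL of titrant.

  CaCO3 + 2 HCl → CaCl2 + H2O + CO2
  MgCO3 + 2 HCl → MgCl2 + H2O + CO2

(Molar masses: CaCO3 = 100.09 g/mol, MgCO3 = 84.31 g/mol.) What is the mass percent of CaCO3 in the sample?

n(HCl) = 0.03692 × 0.4695 = 0.01733 mol
Let x = n(CaCO3), y = n(MgCO3).
Titrant: 2x + 2y = 0.01733;  mass: 100.09x + 84.31y = 0.8142
Solving, x = 5.291 × 10^-3 mol, y = 3.376 × 10^-3 mol
mass of CaCO3 = 5.291 × 10^-3 × 100.09 = 0.5295 g
% CaCO3 = 0.5295 / 0.8142 × 100 = 65.04 %

65.04 %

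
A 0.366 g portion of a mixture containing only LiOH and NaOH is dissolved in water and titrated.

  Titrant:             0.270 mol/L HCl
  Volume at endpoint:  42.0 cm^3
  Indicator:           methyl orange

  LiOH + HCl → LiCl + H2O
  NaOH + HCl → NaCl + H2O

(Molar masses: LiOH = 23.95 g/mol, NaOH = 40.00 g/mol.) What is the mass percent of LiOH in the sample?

n(HCl) = 0.0420 × 0.270 = 0.0113 mol
Let x = n(LiOH), y = n(NaOH).
Titrant: 1x + 1y = 0.0113;  mass: 23.95x + 40.00y = 0.366
Solving, x = 5.46 × 10^-3 mol, y = 5.88 × 10^-3 mol
mass of LiOH = 5.46 × 10^-3 × 23.95 = 0.131 g
% LiOH = 0.131 / 0.366 × 100 = 35.7 %

35.7 %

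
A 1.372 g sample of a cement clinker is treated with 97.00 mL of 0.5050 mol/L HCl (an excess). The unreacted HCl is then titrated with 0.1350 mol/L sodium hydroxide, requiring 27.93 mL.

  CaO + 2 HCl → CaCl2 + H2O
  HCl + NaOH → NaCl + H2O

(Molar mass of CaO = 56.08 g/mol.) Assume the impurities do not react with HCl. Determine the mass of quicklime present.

1.268 g

n(HCl) added = 0.09700 × 0.5050 = 0.04899 mol
n(NaOH) used in back-titration = 0.02793 × 0.1350 = 3.771 × 10^-3 mol
n(HCl) left over = 3.771 × 10^-3 mol (1:1 ratio)
n(HCl) consumed by analyte = 0.04899 − 3.771 × 10^-3 = 0.04521 mol
From the 1:2 ratio, n(CaO) = 1/2 × 0.04521 = 0.02261 mol
mass of CaO = 0.02261 × 56.08 = 1.268 g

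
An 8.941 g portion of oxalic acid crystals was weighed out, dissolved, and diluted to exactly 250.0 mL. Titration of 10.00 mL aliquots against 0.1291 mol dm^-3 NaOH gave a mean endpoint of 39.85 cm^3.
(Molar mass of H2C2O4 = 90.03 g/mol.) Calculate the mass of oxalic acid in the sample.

5.790 g

H2C2O4 + 2 NaOH → Na2C2O4 + 2 H2O
n(NaOH) per titration = 0.03985 × 0.1291 = 5.145 × 10^-3 mol
From the 1:2 ratio, n(H2C2O4) in each aliquot = 1/2 × 5.145 × 10^-3 = 2.572 × 10^-3 mol
n(H2C2O4) in the whole flask = 2.572 × 10^-3 × 250.0/10.00 = 0.06431 mol
mass of H2C2O4 = 0.06431 × 90.03 = 5.790 g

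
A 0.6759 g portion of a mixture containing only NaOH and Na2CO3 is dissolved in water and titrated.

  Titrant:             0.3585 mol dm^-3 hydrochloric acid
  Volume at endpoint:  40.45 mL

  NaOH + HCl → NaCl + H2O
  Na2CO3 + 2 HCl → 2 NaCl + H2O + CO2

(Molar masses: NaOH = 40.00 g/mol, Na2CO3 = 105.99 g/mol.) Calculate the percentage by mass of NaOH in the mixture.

42.17 %

n(HCl) = 0.04045 × 0.3585 = 0.01450 mol
Let x = n(NaOH), y = n(Na2CO3).
Titrant: 1x + 2y = 0.01450;  mass: 40.00x + 105.99y = 0.6759
Solving, x = 7.126 × 10^-3 mol, y = 3.688 × 10^-3 mol
mass of NaOH = 7.126 × 10^-3 × 40.00 = 0.2850 g
% NaOH = 0.2850 / 0.6759 × 100 = 42.17 %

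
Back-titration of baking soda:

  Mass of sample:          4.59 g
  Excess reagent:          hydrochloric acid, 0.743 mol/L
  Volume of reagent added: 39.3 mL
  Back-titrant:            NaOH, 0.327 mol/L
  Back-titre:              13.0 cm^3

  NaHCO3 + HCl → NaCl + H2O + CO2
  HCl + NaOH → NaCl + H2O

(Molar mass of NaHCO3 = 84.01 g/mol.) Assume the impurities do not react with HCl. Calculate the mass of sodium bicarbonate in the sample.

n(HCl) added = 0.0393 × 0.743 = 0.0292 mol
n(NaOH) used in back-titration = 0.0130 × 0.327 = 4.25 × 10^-3 mol
n(HCl) left over = 4.25 × 10^-3 mol (1:1 ratio)
n(HCl) consumed by analyte = 0.0292 − 4.25 × 10^-3 = 0.0249 mol
n(NaHCO3) = 0.0249 mol (1:1 ratio)
mass of NaHCO3 = 0.0249 × 84.01 = 2.10 g

2.10 g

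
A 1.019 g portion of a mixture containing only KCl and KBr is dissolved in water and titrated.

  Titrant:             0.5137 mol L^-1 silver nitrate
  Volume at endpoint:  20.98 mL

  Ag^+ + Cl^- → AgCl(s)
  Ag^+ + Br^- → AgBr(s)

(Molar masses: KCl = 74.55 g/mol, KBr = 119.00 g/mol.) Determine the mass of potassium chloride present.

0.4420 g

n(AgNO3) = 0.02098 × 0.5137 = 0.01078 mol
Let x = n(KCl), y = n(KBr).
Titrant: 1x + 1y = 0.01078;  mass: 74.55x + 119.00y = 1.019
Solving, x = 5.928 × 10^-3 mol, y = 4.849 × 10^-3 mol
mass of KCl = 5.928 × 10^-3 × 74.55 = 0.4420 g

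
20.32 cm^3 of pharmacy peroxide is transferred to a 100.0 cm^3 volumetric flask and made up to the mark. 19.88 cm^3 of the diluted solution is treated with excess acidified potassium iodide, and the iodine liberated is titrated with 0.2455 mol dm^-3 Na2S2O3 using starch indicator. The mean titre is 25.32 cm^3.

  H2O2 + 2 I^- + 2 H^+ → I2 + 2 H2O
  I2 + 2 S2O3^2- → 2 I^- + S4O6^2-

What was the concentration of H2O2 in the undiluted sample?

n(S2O3^2-) = 0.02532 × 0.2455 = 6.216 × 10^-3 mol
n(I2) = n(S2O3^2-)/2 = 3.108 × 10^-3 mol
n(H2O2) in the aliquot = 3.108 × 10^-3 mol (1:1 ratio)
[H2O2]_dilute = 3.108 × 10^-3 / 0.01988 = 0.1563 mol/L
[H2O2]_original = 0.1563 × 100.0/20.32 = 0.7694 mol/L

0.7694 mol/L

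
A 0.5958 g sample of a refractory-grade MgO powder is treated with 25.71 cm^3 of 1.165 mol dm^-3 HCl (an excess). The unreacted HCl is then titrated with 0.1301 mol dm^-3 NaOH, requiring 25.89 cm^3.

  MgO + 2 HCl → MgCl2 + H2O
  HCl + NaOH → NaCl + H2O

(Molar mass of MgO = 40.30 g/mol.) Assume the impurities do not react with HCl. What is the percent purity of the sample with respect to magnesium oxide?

n(HCl) added = 0.02571 × 1.165 = 0.02995 mol
n(NaOH) used in back-titration = 0.02589 × 0.1301 = 3.368 × 10^-3 mol
n(HCl) left over = 3.368 × 10^-3 mol (1:1 ratio)
n(HCl) consumed by analyte = 0.02995 − 3.368 × 10^-3 = 0.02658 mol
From the 1:2 ratio, n(MgO) = 1/2 × 0.02658 = 0.01329 mol
mass of MgO = 0.01329 × 40.30 = 0.5357 g
% MgO = 0.5357 / 0.5958 × 100 = 89.91 %

89.91 %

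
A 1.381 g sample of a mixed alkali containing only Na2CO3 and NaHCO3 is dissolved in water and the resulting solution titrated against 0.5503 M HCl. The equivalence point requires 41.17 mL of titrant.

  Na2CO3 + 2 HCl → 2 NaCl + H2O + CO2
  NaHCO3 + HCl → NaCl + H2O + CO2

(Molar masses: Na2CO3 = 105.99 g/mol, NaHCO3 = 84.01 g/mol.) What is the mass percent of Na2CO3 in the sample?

n(HCl) = 0.04117 × 0.5503 = 0.02266 mol
Let x = n(Na2CO3), y = n(NaHCO3).
Titrant: 2x + 1y = 0.02266;  mass: 105.99x + 84.01y = 1.381
Solving, x = 8.420 × 10^-3 mol, y = 5.815 × 10^-3 mol
mass of Na2CO3 = 8.420 × 10^-3 × 105.99 = 0.8925 g
% Na2CO3 = 0.8925 / 1.381 × 100 = 64.63 %

64.63 %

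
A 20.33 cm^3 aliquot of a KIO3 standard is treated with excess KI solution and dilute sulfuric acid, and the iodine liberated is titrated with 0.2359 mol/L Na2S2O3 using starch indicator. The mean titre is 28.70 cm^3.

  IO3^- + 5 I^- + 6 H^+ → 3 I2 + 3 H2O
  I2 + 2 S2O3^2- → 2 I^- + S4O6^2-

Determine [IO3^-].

n(S2O3^2-) = 0.02870 × 0.2359 = 6.770 × 10^-3 mol
n(I2) = n(S2O3^2-)/2 = 3.385 × 10^-3 mol
From the 1:3 ratio, n(IO3^-) in the aliquot = 1/3 × 3.385 × 10^-3 = 1.128 × 10^-3 mol
[IO3^-] = 1.128 × 10^-3 / 0.02033 = 0.05550 mol/L

0.05550 mol/L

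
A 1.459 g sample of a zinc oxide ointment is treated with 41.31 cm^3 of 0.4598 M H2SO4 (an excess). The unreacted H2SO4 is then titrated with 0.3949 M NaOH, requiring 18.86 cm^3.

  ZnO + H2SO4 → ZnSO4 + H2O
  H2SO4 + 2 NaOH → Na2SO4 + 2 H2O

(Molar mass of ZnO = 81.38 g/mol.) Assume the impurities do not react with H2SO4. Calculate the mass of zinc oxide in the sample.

n(H2SO4) added = 0.04131 × 0.4598 = 0.01899 mol
n(NaOH) used in back-titration = 0.01886 × 0.3949 = 7.448 × 10^-3 mol
From the 1:2 ratio, n(H2SO4) left over = 1/2 × 7.448 × 10^-3 = 3.724 × 10^-3 mol
n(H2SO4) consumed by analyte = 0.01899 − 3.724 × 10^-3 = 0.01527 mol
n(ZnO) = 0.01527 mol (1:1 ratio)
mass of ZnO = 0.01527 × 81.38 = 1.243 g

1.243 g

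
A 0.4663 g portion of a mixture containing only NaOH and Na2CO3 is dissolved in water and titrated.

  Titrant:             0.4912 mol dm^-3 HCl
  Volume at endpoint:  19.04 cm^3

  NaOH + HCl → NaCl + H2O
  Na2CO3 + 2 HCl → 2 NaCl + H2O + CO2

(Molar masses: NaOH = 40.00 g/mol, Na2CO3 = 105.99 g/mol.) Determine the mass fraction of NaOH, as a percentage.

n(HCl) = 0.01904 × 0.4912 = 9.352 × 10^-3 mol
Let x = n(NaOH), y = n(Na2CO3).
Titrant: 1x + 2y = 9.352 × 10^-3;  mass: 40.00x + 105.99y = 0.4663
Solving, x = 2.257 × 10^-3 mol, y = 3.548 × 10^-3 mol
mass of NaOH = 2.257 × 10^-3 × 40.00 = 0.09029 g
% NaOH = 0.09029 / 0.4663 × 100 = 19.36 %

19.36 %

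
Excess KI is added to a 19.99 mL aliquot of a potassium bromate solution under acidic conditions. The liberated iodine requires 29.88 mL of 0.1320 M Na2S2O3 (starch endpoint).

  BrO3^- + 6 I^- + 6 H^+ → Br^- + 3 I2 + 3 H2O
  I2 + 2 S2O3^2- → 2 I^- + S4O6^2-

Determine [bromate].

n(S2O3^2-) = 0.02988 × 0.1320 = 3.944 × 10^-3 mol
n(I2) = n(S2O3^2-)/2 = 1.972 × 10^-3 mol
From the 1:3 ratio, n(BrO3^-) in the aliquot = 1/3 × 1.972 × 10^-3 = 6.574 × 10^-4 mol
[BrO3^-] = 6.574 × 10^-4 / 0.01999 = 0.03288 mol/L

0.03288 M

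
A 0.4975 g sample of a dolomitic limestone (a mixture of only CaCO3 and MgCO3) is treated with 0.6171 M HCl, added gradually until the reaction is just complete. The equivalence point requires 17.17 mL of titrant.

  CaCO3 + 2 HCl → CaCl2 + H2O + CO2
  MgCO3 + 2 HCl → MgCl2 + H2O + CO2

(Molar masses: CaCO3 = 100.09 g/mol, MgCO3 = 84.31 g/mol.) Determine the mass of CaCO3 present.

0.3225 g

n(HCl) = 0.01717 × 0.6171 = 0.01060 mol
Let x = n(CaCO3), y = n(MgCO3).
Titrant: 2x + 2y = 0.01060;  mass: 100.09x + 84.31y = 0.4975
Solving, x = 3.222 × 10^-3 mol, y = 2.076 × 10^-3 mol
mass of CaCO3 = 3.222 × 10^-3 × 100.09 = 0.3225 g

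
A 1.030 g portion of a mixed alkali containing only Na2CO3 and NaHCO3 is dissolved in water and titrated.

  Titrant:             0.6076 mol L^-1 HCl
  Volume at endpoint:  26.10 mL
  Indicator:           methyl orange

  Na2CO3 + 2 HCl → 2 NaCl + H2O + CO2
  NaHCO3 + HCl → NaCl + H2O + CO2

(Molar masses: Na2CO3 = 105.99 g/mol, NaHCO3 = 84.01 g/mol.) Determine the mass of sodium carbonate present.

n(HCl) = 0.02610 × 0.6076 = 0.01586 mol
Let x = n(Na2CO3), y = n(NaHCO3).
Titrant: 2x + 1y = 0.01586;  mass: 105.99x + 84.01y = 1.030
Solving, x = 4.873 × 10^-3 mol, y = 6.113 × 10^-3 mol
mass of Na2CO3 = 4.873 × 10^-3 × 105.99 = 0.5165 g

0.5165 g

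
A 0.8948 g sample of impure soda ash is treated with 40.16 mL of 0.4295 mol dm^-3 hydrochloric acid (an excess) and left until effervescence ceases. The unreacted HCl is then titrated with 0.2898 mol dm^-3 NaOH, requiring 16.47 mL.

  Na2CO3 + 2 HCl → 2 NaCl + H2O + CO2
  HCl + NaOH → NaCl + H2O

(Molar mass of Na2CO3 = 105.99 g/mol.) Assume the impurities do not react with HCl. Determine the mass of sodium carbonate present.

n(HCl) added = 0.04016 × 0.4295 = 0.01725 mol
n(NaOH) used in back-titration = 0.01647 × 0.2898 = 4.773 × 10^-3 mol
n(HCl) left over = 4.773 × 10^-3 mol (1:1 ratio)
n(HCl) consumed by analyte = 0.01725 − 4.773 × 10^-3 = 0.01248 mol
From the 1:2 ratio, n(Na2CO3) = 1/2 × 0.01248 = 6.238 × 10^-3 mol
mass of Na2CO3 = 6.238 × 10^-3 × 105.99 = 0.6612 g

0.6612 g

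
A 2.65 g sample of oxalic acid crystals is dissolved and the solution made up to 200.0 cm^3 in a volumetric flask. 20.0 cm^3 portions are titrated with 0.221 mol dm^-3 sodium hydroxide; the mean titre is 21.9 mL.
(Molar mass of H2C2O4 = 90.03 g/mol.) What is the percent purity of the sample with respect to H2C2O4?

H2C2O4 + 2 NaOH → Na2C2O4 + 2 H2O
n(NaOH) per titration = 0.0219 × 0.221 = 4.84 × 10^-3 mol
From the 1:2 ratio, n(H2C2O4) in each aliquot = 1/2 × 4.84 × 10^-3 = 2.42 × 10^-3 mol
n(H2C2O4) in the whole flask = 2.42 × 10^-3 × 200.0/20.0 = 0.0242 mol
mass of H2C2O4 = 0.0242 × 90.03 = 2.18 g
% H2C2O4 = 2.18 / 2.65 × 100 = 82.2 %

82.2 %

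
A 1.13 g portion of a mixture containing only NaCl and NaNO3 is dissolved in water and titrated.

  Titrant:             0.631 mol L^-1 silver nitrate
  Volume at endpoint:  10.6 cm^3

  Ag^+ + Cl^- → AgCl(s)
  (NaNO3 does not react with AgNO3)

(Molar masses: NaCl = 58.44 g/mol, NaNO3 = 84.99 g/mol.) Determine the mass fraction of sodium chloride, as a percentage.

n(AgNO3) = 0.0106 × 0.631 = 6.69 × 10^-3 mol
Let x = n(NaCl), y = n(NaNO3).
Titrant: 1x = 6.69 × 10^-3;  mass: 58.44x + 84.99y = 1.13
Solving, x = 6.69 × 10^-3 mol, y = 8.70 × 10^-3 mol
mass of NaCl = 6.69 × 10^-3 × 58.44 = 0.391 g
% NaCl = 0.391 / 1.13 × 100 = 34.6 %

34.6 %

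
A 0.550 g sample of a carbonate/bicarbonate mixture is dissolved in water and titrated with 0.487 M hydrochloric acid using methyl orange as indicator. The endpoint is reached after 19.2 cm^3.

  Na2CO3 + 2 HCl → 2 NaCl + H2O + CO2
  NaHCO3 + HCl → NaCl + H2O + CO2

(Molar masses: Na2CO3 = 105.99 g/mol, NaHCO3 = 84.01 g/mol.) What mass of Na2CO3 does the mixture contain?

n(HCl) = 0.0192 × 0.487 = 9.35 × 10^-3 mol
Let x = n(Na2CO3), y = n(NaHCO3).
Titrant: 2x + 1y = 9.35 × 10^-3;  mass: 105.99x + 84.01y = 0.550
Solving, x = 3.80 × 10^-3 mol, y = 1.76 × 10^-3 mol
mass of Na2CO3 = 3.80 × 10^-3 × 105.99 = 0.402 g

0.402 g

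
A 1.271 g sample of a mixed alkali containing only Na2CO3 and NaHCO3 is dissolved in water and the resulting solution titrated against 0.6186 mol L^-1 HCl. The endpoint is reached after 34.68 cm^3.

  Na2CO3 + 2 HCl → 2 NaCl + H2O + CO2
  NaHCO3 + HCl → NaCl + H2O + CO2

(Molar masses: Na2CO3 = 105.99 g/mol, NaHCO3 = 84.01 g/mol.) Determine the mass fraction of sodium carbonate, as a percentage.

71.42 %

n(HCl) = 0.03468 × 0.6186 = 0.02145 mol
Let x = n(Na2CO3), y = n(NaHCO3).
Titrant: 2x + 1y = 0.02145;  mass: 105.99x + 84.01y = 1.271
Solving, x = 8.565 × 10^-3 mol, y = 4.324 × 10^-3 mol
mass of Na2CO3 = 8.565 × 10^-3 × 105.99 = 0.9078 g
% Na2CO3 = 0.9078 / 1.271 × 100 = 71.42 %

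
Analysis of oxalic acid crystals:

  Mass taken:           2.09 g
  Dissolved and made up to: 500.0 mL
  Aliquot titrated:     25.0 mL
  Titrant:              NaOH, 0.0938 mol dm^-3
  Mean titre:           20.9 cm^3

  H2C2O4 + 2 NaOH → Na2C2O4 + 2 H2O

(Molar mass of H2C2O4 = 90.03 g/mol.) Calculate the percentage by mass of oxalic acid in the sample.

84.4 %

n(NaOH) per titration = 0.0209 × 0.0938 = 1.96 × 10^-3 mol
From the 1:2 ratio, n(H2C2O4) in each aliquot = 1/2 × 1.96 × 10^-3 = 9.80 × 10^-4 mol
n(H2C2O4) in the whole flask = 9.80 × 10^-4 × 500.0/25.0 = 0.0196 mol
mass of H2C2O4 = 0.0196 × 90.03 = 1.76 g
% H2C2O4 = 1.76 / 2.09 × 100 = 84.4 %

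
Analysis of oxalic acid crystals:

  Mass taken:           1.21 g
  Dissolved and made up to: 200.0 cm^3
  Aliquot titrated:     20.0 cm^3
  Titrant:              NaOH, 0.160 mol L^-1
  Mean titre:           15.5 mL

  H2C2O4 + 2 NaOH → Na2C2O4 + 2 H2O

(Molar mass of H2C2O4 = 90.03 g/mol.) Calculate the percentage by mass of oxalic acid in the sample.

n(NaOH) per titration = 0.0155 × 0.160 = 2.48 × 10^-3 mol
From the 1:2 ratio, n(H2C2O4) in each aliquot = 1/2 × 2.48 × 10^-3 = 1.24 × 10^-3 mol
n(H2C2O4) in the whole flask = 1.24 × 10^-3 × 200.0/20.0 = 0.0124 mol
mass of H2C2O4 = 0.0124 × 90.03 = 1.12 g
% H2C2O4 = 1.12 / 1.21 × 100 = 92.3 %

92.3 %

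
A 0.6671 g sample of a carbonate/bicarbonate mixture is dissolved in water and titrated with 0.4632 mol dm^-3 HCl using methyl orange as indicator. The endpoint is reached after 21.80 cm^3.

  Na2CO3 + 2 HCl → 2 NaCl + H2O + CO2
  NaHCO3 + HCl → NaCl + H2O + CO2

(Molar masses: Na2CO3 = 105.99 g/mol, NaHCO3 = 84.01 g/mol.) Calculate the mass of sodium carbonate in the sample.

0.3096 g

n(HCl) = 0.02180 × 0.4632 = 0.01010 mol
Let x = n(Na2CO3), y = n(NaHCO3).
Titrant: 2x + 1y = 0.01010;  mass: 105.99x + 84.01y = 0.6671
Solving, x = 2.921 × 10^-3 mol, y = 4.255 × 10^-3 mol
mass of Na2CO3 = 2.921 × 10^-3 × 105.99 = 0.3096 g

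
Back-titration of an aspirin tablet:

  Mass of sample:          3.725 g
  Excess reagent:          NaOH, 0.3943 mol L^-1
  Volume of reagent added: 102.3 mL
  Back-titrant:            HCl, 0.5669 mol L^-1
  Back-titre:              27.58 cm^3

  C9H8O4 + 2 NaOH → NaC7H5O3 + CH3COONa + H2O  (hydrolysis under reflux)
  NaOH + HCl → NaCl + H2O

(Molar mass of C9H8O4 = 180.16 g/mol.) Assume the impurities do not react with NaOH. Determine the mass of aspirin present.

2.225 g

n(NaOH) added = 0.1023 × 0.3943 = 0.04034 mol
n(HCl) used in back-titration = 0.02758 × 0.5669 = 0.01564 mol
n(NaOH) left over = 0.01564 mol (1:1 ratio)
n(NaOH) consumed by analyte = 0.04034 − 0.01564 = 0.02470 mol
From the 1:2 ratio, n(C9H8O4) = 1/2 × 0.02470 = 0.01235 mol
mass of C9H8O4 = 0.01235 × 180.16 = 2.225 g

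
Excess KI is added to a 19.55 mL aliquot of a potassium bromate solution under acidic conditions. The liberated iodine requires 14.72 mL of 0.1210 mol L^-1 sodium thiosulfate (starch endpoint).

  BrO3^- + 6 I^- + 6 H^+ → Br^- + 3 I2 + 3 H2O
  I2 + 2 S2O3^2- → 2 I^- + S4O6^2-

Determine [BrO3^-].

0.01518 mol/L

n(S2O3^2-) = 0.01472 × 0.1210 = 1.781 × 10^-3 mol
n(I2) = n(S2O3^2-)/2 = 8.906 × 10^-4 mol
From the 1:3 ratio, n(BrO3^-) in the aliquot = 1/3 × 8.906 × 10^-4 = 2.969 × 10^-4 mol
[BrO3^-] = 2.969 × 10^-4 / 0.01955 = 0.01518 mol/L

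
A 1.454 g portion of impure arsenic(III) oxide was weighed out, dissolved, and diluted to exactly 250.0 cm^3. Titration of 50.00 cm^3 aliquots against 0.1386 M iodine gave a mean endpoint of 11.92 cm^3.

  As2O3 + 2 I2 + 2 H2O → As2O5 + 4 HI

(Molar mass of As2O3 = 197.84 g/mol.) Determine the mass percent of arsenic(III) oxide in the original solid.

n(I2) per titration = 0.01192 × 0.1386 = 1.652 × 10^-3 mol
From the 1:2 ratio, n(As2O3) in each aliquot = 1/2 × 1.652 × 10^-3 = 8.261 × 10^-4 mol
n(As2O3) in the whole flask = 8.261 × 10^-4 × 250.0/50.00 = 4.130 × 10^-3 mol
mass of As2O3 = 4.130 × 10^-3 × 197.84 = 0.8171 g
% As2O3 = 0.8171 / 1.454 × 100 = 56.20 %

56.20 %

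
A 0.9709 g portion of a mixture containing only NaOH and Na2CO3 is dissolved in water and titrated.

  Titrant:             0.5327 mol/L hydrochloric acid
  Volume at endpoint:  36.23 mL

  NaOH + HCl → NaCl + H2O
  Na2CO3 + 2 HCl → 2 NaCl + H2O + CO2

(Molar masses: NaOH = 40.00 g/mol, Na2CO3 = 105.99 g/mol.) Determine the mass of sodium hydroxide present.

0.1597 g

n(HCl) = 0.03623 × 0.5327 = 0.01930 mol
Let x = n(NaOH), y = n(Na2CO3).
Titrant: 1x + 2y = 0.01930;  mass: 40.00x + 105.99y = 0.9709
Solving, x = 3.993 × 10^-3 mol, y = 7.653 × 10^-3 mol
mass of NaOH = 3.993 × 10^-3 × 40.00 = 0.1597 g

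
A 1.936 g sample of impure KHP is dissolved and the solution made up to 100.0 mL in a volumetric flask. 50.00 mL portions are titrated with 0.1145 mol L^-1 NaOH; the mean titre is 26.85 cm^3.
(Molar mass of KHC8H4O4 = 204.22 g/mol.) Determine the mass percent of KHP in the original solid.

KHC8H4O4 + NaOH → KNaC8H4O4 + H2O
n(NaOH) per titration = 0.02685 × 0.1145 = 3.074 × 10^-3 mol
n(KHC8H4O4) in each aliquot = 3.074 × 10^-3 mol (1:1 ratio)
n(KHC8H4O4) in the whole flask = 3.074 × 10^-3 × 100.0/50.00 = 6.149 × 10^-3 mol
mass of KHC8H4O4 = 6.149 × 10^-3 × 204.22 = 1.256 g
% KHC8H4O4 = 1.256 / 1.936 × 100 = 64.86 %

64.86 %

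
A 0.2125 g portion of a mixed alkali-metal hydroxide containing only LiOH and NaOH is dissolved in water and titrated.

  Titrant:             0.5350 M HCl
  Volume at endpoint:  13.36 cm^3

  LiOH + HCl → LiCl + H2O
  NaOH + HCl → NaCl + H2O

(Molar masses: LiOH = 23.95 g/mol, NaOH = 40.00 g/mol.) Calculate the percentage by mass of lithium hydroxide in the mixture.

51.55 %

n(HCl) = 0.01336 × 0.5350 = 7.148 × 10^-3 mol
Let x = n(LiOH), y = n(NaOH).
Titrant: 1x + 1y = 7.148 × 10^-3;  mass: 23.95x + 40.00y = 0.2125
Solving, x = 4.573 × 10^-3 mol, y = 2.574 × 10^-3 mol
mass of LiOH = 4.573 × 10^-3 × 23.95 = 0.1095 g
% LiOH = 0.1095 / 0.2125 × 100 = 51.55 %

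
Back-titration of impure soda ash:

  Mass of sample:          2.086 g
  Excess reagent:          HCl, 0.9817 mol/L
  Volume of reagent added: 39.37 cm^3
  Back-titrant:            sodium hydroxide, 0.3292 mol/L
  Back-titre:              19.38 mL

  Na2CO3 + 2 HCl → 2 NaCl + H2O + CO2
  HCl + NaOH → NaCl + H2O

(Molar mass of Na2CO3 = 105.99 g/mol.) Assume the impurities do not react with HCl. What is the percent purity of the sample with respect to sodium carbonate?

n(HCl) added = 0.03937 × 0.9817 = 0.03865 mol
n(NaOH) used in back-titration = 0.01938 × 0.3292 = 6.380 × 10^-3 mol
n(HCl) left over = 6.380 × 10^-3 mol (1:1 ratio)
n(HCl) consumed by analyte = 0.03865 − 6.380 × 10^-3 = 0.03227 mol
From the 1:2 ratio, n(Na2CO3) = 1/2 × 0.03227 = 0.01613 mol
mass of Na2CO3 = 0.01613 × 105.99 = 1.710 g
% Na2CO3 = 1.710 / 2.086 × 100 = 81.98 %

81.98 %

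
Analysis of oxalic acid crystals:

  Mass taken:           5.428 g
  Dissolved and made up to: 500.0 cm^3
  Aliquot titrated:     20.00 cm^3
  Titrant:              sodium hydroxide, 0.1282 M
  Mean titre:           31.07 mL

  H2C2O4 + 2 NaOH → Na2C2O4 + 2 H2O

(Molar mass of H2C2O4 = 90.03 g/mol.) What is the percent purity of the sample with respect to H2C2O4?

n(NaOH) per titration = 0.03107 × 0.1282 = 3.983 × 10^-3 mol
From the 1:2 ratio, n(H2C2O4) in each aliquot = 1/2 × 3.983 × 10^-3 = 1.992 × 10^-3 mol
n(H2C2O4) in the whole flask = 1.992 × 10^-3 × 500.0/20.00 = 0.04979 mol
mass of H2C2O4 = 0.04979 × 90.03 = 4.483 g
% H2C2O4 = 4.483 / 5.428 × 100 = 82.58 %

82.58 %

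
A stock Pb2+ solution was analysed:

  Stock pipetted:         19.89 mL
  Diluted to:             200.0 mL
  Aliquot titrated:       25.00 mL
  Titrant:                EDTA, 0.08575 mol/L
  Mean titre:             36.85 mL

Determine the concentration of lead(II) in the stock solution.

Pb^2+ + EDTA^4- → [Pb(EDTA)]^2-
n(EDTA) = 0.03685 × 0.08575 = 3.160 × 10^-3 mol
n(Pb2+) in the aliquot = 3.160 × 10^-3 mol (1:1 ratio)
[Pb2+]_dilute = 3.160 × 10^-3 / 0.02500 = 0.1264 mol/L
Dilution factor = 200.0 / 19.89 = 10.06
[Pb2+]_stock = 0.1264 × 10.06 = 1.271 mol/L

1.271 mol/L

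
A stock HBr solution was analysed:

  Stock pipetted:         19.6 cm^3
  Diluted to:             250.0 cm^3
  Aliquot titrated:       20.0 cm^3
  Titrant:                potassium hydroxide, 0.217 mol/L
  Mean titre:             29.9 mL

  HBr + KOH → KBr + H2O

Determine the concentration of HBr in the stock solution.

n(KOH) = 0.0299 × 0.217 = 6.49 × 10^-3 mol
n(HBr) in the aliquot = 6.49 × 10^-3 mol (1:1 ratio)
[HBr]_dilute = 6.49 × 10^-3 / 0.0200 = 0.324 mol/L
Dilution factor = 250.0 / 19.6 = 12.76
[HBr]_stock = 0.324 × 12.76 = 4.14 mol/L

4.14 mol/L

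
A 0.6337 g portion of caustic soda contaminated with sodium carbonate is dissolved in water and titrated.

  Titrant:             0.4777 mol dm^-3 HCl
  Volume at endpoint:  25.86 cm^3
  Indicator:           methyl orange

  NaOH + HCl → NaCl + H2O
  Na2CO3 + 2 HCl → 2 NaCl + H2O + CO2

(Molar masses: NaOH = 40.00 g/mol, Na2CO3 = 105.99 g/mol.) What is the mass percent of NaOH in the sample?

n(HCl) = 0.02586 × 0.4777 = 0.01235 mol
Let x = n(NaOH), y = n(Na2CO3).
Titrant: 1x + 2y = 0.01235;  mass: 40.00x + 105.99y = 0.6337
Solving, x = 1.613 × 10^-3 mol, y = 5.370 × 10^-3 mol
mass of NaOH = 1.613 × 10^-3 × 40.00 = 0.06453 g
% NaOH = 0.06453 / 0.6337 × 100 = 10.18 %

10.18 %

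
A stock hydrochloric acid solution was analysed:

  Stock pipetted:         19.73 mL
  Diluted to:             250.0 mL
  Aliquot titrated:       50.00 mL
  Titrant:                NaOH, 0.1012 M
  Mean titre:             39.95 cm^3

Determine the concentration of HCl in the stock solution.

HCl + NaOH → NaCl + H2O
n(NaOH) = 0.03995 × 0.1012 = 4.043 × 10^-3 mol
n(HCl) in the aliquot = 4.043 × 10^-3 mol (1:1 ratio)
[HCl]_dilute = 4.043 × 10^-3 / 0.05000 = 0.08086 mol/L
Dilution factor = 250.0 / 19.73 = 12.67
[HCl]_stock = 0.08086 × 12.67 = 1.025 mol/L

1.025 M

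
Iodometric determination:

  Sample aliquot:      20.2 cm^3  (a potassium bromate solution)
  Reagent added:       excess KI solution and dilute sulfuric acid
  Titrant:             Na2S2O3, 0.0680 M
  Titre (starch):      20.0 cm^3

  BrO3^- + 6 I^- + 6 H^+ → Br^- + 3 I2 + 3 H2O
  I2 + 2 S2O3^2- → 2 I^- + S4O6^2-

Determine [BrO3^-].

n(S2O3^2-) = 0.0200 × 0.0680 = 1.36 × 10^-3 mol
n(I2) = n(S2O3^2-)/2 = 6.80 × 10^-4 mol
From the 1:3 ratio, n(BrO3^-) in the aliquot = 1/3 × 6.80 × 10^-4 = 2.27 × 10^-4 mol
[BrO3^-] = 2.27 × 10^-4 / 0.0202 = 0.0112 mol/L

0.0112 M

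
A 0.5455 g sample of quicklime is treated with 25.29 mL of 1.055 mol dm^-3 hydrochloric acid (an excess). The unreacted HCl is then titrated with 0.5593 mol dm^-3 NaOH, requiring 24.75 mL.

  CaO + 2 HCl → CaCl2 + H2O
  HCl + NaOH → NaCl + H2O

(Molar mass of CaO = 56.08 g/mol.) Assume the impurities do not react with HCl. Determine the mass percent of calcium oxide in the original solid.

65.99 %

n(HCl) added = 0.02529 × 1.055 = 0.02668 mol
n(NaOH) used in back-titration = 0.02475 × 0.5593 = 0.01384 mol
n(HCl) left over = 0.01384 mol (1:1 ratio)
n(HCl) consumed by analyte = 0.02668 − 0.01384 = 0.01284 mol
From the 1:2 ratio, n(CaO) = 1/2 × 0.01284 = 6.419 × 10^-3 mol
mass of CaO = 6.419 × 10^-3 × 56.08 = 0.3600 g
% CaO = 0.3600 / 0.5455 × 100 = 65.99 %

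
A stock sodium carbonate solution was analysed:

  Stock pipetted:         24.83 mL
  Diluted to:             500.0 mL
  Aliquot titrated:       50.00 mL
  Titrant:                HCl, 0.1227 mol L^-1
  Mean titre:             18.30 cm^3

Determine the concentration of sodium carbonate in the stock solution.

Na2CO3 + 2 HCl → 2 NaCl + H2O + CO2
n(HCl) = 0.01830 × 0.1227 = 2.245 × 10^-3 mol
From the 1:2 ratio, n(Na2CO3) in the aliquot = 1/2 × 2.245 × 10^-3 = 1.123 × 10^-3 mol
[Na2CO3]_dilute = 1.123 × 10^-3 / 0.05000 = 0.02245 mol/L
Dilution factor = 500.0 / 24.83 = 20.14
[Na2CO3]_stock = 0.02245 × 20.14 = 0.4522 mol/L

0.4522 mol/L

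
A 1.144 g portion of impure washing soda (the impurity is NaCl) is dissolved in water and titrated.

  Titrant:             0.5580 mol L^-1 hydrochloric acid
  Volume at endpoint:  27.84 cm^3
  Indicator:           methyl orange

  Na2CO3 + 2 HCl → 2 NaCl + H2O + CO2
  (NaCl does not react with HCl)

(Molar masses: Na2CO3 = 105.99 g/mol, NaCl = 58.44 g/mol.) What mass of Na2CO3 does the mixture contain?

n(HCl) = 0.02784 × 0.5580 = 0.01553 mol
Let x = n(Na2CO3), y = n(NaCl).
Titrant: 2x = 0.01553;  mass: 105.99x + 58.44y = 1.144
Solving, x = 7.767 × 10^-3 mol, y = 5.488 × 10^-3 mol
mass of Na2CO3 = 7.767 × 10^-3 × 105.99 = 0.8233 g

0.8233 g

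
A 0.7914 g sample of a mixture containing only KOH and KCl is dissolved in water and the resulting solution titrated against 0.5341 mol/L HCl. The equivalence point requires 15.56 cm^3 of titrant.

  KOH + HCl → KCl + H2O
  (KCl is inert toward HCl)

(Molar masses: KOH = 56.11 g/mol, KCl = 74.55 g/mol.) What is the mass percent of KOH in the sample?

58.92 %

n(HCl) = 0.01556 × 0.5341 = 8.311 × 10^-3 mol
Let x = n(KOH), y = n(KCl).
Titrant: 1x = 8.311 × 10^-3;  mass: 56.11x + 74.55y = 0.7914
Solving, x = 8.311 × 10^-3 mol, y = 4.361 × 10^-3 mol
mass of KOH = 8.311 × 10^-3 × 56.11 = 0.4663 g
% KOH = 0.4663 / 0.7914 × 100 = 58.92 %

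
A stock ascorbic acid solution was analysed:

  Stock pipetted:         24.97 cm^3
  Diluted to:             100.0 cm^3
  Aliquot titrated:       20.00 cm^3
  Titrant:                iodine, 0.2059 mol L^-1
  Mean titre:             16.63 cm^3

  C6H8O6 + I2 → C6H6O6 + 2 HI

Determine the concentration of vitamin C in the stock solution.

n(I2) = 0.01663 × 0.2059 = 3.424 × 10^-3 mol
n(C6H8O6) in the aliquot = 3.424 × 10^-3 mol (1:1 ratio)
[C6H8O6]_dilute = 3.424 × 10^-3 / 0.02000 = 0.1712 mol/L
Dilution factor = 100.0 / 24.97 = 4.005
[C6H8O6]_stock = 0.1712 × 4.005 = 0.6856 mol/L

0.6856 mol/L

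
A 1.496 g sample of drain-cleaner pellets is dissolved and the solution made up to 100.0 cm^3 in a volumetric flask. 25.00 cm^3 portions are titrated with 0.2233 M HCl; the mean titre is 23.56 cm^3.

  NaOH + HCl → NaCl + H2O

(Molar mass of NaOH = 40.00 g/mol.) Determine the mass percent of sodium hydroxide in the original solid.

56.27 %

n(HCl) per titration = 0.02356 × 0.2233 = 5.261 × 10^-3 mol
n(NaOH) in each aliquot = 5.261 × 10^-3 mol (1:1 ratio)
n(NaOH) in the whole flask = 5.261 × 10^-3 × 100.0/25.00 = 0.02104 mol
mass of NaOH = 0.02104 × 40.00 = 0.8418 g
% NaOH = 0.8418 / 1.496 × 100 = 56.27 %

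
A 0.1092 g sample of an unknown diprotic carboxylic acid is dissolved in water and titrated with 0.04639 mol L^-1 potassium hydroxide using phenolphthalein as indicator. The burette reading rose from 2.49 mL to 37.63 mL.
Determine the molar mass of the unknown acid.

n(KOH) = 0.03514 L × 0.04639 mol/L = 1.630 × 10^-3 mol
From the 1:2 ratio, n(H2A) = 1/2 × 1.630 × 10^-3 = 8.151 × 10^-4 mol
M = m / n = 0.1092 g / 8.151 × 10^-4 mol = 134.0 g/mol

134.0 g/mol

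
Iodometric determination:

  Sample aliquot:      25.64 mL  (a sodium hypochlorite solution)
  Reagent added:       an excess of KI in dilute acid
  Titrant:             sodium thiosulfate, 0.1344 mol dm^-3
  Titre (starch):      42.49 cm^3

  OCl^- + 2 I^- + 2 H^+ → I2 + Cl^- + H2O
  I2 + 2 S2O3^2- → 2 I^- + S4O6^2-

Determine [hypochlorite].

0.1114 mol/L

n(S2O3^2-) = 0.04249 × 0.1344 = 5.711 × 10^-3 mol
n(I2) = n(S2O3^2-)/2 = 2.855 × 10^-3 mol
n(OCl^-) in the aliquot = 2.855 × 10^-3 mol (1:1 ratio)
[OCl^-] = 2.855 × 10^-3 / 0.02564 = 0.1114 mol/L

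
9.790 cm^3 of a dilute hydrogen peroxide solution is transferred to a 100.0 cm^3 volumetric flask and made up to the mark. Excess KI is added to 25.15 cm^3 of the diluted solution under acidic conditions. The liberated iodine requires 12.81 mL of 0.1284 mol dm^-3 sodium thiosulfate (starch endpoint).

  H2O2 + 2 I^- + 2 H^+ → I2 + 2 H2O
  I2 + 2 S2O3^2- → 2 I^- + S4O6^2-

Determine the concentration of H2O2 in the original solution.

0.3340 mol/L

n(S2O3^2-) = 0.01281 × 0.1284 = 1.645 × 10^-3 mol
n(I2) = n(S2O3^2-)/2 = 8.224 × 10^-4 mol
n(H2O2) in the aliquot = 8.224 × 10^-4 mol (1:1 ratio)
[H2O2]_dilute = 8.224 × 10^-4 / 0.02515 = 0.03270 mol/L
[H2O2]_original = 0.03270 × 100.0/9.790 = 0.3340 mol/L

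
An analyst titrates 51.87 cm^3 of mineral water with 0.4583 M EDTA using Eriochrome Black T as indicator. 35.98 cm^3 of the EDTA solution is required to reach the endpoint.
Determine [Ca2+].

0.3179 M

Ca^2+ + EDTA^4- → [Ca(EDTA)]^2-
n(EDTA) = 0.03598 L × 0.4583 mol/L = 0.01649 mol
n(Ca2+) = 0.01649 mol (1:1 mole ratio)
[Ca2+] = 0.01649 mol / 0.05187 L = 0.3179 mol/L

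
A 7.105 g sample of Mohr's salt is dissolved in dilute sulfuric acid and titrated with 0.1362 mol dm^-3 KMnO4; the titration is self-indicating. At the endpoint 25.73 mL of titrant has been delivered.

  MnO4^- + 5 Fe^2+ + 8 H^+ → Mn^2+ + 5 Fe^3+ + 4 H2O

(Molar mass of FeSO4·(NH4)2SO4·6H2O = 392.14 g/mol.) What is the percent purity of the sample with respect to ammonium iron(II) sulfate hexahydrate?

96.71 %

n(KMnO4) = 0.02573 L × 0.1362 mol/L = 3.504 × 10^-3 mol
From the 5:1 ratio, n(FeSO4·(NH4)2SO4·6H2O) = 5/1 × 3.504 × 10^-3 = 0.01752 mol
mass of FeSO4·(NH4)2SO4·6H2O = 0.01752 × 392.14 g/mol = 6.871 g
% FeSO4·(NH4)2SO4·6H2O = 6.871 / 7.105 × 100 = 96.71 %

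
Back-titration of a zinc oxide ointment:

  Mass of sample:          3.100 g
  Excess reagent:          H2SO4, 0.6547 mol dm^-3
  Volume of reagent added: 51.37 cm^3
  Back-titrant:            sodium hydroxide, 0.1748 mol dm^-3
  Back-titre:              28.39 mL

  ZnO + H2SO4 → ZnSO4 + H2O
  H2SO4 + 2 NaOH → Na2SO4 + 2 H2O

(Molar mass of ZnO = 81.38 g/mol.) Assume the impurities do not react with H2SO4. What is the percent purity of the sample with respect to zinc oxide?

81.78 %

n(H2SO4) added = 0.05137 × 0.6547 = 0.03363 mol
n(NaOH) used in back-titration = 0.02839 × 0.1748 = 4.963 × 10^-3 mol
From the 1:2 ratio, n(H2SO4) left over = 1/2 × 4.963 × 10^-3 = 2.481 × 10^-3 mol
n(H2SO4) consumed by analyte = 0.03363 − 2.481 × 10^-3 = 0.03115 mol
n(ZnO) = 0.03115 mol (1:1 ratio)
mass of ZnO = 0.03115 × 81.38 = 2.535 g
% ZnO = 2.535 / 3.100 × 100 = 81.78 %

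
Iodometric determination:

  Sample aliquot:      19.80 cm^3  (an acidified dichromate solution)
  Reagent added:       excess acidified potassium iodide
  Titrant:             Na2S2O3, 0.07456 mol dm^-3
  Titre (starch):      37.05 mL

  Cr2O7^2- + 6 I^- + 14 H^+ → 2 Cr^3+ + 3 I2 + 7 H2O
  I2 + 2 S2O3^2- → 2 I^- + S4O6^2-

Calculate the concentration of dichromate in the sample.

0.02325 mol/L

n(S2O3^2-) = 0.03705 × 0.07456 = 2.762 × 10^-3 mol
n(I2) = n(S2O3^2-)/2 = 1.381 × 10^-3 mol
From the 1:3 ratio, n(Cr2O7^2-) in the aliquot = 1/3 × 1.381 × 10^-3 = 4.604 × 10^-4 mol
[Cr2O7^2-] = 4.604 × 10^-4 / 0.01980 = 0.02325 mol/L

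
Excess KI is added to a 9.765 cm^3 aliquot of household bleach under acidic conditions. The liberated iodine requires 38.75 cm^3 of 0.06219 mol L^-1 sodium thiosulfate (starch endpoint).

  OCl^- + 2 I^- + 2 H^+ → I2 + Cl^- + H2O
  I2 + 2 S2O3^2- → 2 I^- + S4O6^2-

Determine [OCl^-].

n(S2O3^2-) = 0.03875 × 0.06219 = 2.410 × 10^-3 mol
n(I2) = n(S2O3^2-)/2 = 1.205 × 10^-3 mol
n(OCl^-) in the aliquot = 1.205 × 10^-3 mol (1:1 ratio)
[OCl^-] = 1.205 × 10^-3 / 0.009765 = 0.1234 mol/L

0.1234 mol/L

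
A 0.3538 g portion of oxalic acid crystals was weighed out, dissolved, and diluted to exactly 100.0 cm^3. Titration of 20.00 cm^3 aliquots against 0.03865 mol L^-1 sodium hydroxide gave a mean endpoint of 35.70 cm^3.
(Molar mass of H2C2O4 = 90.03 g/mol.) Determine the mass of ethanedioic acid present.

0.3106 g

H2C2O4 + 2 NaOH → Na2C2O4 + 2 H2O
n(NaOH) per titration = 0.03570 × 0.03865 = 1.380 × 10^-3 mol
From the 1:2 ratio, n(H2C2O4) in each aliquot = 1/2 × 1.380 × 10^-3 = 6.899 × 10^-4 mol
n(H2C2O4) in the whole flask = 6.899 × 10^-4 × 100.0/20.00 = 3.450 × 10^-3 mol
mass of H2C2O4 = 3.450 × 10^-3 × 90.03 = 0.3106 g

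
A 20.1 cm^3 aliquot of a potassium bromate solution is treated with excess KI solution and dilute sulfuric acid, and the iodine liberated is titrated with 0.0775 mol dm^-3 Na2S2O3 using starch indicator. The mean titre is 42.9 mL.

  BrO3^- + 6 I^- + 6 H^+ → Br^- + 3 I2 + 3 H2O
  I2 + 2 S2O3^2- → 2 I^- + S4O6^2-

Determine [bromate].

0.0276 mol/L

n(S2O3^2-) = 0.0429 × 0.0775 = 3.32 × 10^-3 mol
n(I2) = n(S2O3^2-)/2 = 1.66 × 10^-3 mol
From the 1:3 ratio, n(BrO3^-) in the aliquot = 1/3 × 1.66 × 10^-3 = 5.54 × 10^-4 mol
[BrO3^-] = 5.54 × 10^-4 / 0.0201 = 0.0276 mol/L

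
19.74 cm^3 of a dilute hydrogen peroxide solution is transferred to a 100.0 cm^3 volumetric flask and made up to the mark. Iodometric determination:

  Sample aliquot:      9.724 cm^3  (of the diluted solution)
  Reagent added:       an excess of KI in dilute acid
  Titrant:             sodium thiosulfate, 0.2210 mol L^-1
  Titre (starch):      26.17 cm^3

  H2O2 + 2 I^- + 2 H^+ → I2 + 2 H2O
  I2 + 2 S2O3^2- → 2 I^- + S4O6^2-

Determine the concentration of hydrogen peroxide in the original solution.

n(S2O3^2-) = 0.02617 × 0.2210 = 5.784 × 10^-3 mol
n(I2) = n(S2O3^2-)/2 = 2.892 × 10^-3 mol
n(H2O2) in the aliquot = 2.892 × 10^-3 mol (1:1 ratio)
[H2O2]_dilute = 2.892 × 10^-3 / 0.009724 = 0.2974 mol/L
[H2O2]_original = 0.2974 × 100.0/19.74 = 1.507 mol/L

1.507 mol/L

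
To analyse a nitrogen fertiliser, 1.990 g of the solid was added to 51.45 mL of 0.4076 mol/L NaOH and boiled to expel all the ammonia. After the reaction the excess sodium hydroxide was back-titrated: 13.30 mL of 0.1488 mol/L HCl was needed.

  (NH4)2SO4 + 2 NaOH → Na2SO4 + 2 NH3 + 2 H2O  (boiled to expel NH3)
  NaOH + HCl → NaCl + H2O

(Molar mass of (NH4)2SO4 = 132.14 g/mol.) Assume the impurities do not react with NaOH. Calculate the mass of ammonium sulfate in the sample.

1.255 g

n(NaOH) added = 0.05145 × 0.4076 = 0.02097 mol
n(HCl) used in back-titration = 0.01330 × 0.1488 = 1.979 × 10^-3 mol
n(NaOH) left over = 1.979 × 10^-3 mol (1:1 ratio)
n(NaOH) consumed by analyte = 0.02097 − 1.979 × 10^-3 = 0.01899 mol
From the 1:2 ratio, n((NH4)2SO4) = 1/2 × 0.01899 = 9.496 × 10^-3 mol
mass of (NH4)2SO4 = 9.496 × 10^-3 × 132.14 = 1.255 g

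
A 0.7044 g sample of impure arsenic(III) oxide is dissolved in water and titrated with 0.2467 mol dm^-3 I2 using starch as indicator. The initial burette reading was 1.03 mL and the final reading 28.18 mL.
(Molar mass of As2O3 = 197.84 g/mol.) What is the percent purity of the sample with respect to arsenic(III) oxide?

As2O3 + 2 I2 + 2 H2O → As2O5 + 4 HI
n(I2) = 0.02715 L × 0.2467 mol/L = 6.698 × 10^-3 mol
From the 1:2 ratio, n(As2O3) = 1/2 × 6.698 × 10^-3 = 3.349 × 10^-3 mol
mass of As2O3 = 3.349 × 10^-3 × 197.84 g/mol = 0.6626 g
% As2O3 = 0.6626 / 0.7044 × 100 = 94.06 %

94.06 %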